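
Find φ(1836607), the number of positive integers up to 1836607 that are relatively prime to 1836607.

Factor: 1836607 = 73 · 139 · 181.
φ(1836607) = (73−1) · (139−1) · (181−1) = 72 · 138 · 180 = 1788480.

1788480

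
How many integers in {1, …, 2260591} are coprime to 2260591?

Factor: 2260591 = 73 · 173 · 179.
φ(2260591) = (73−1) · (173−1) · (179−1) = 72 · 172 · 178 = 2204352.

2204352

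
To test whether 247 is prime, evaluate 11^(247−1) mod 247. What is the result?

11^1 ≡ 11 (mod 247)
11^2 ≡ 11^2 = 121 ≡ 121 (mod 247)
11^4 ≡ 121^2 = 14641 ≡ 68 (mod 247)
11^8 ≡ 68^2 = 4624 ≡ 178 (mod 247)
11^16 ≡ 178^2 = 31684 ≡ 68 (mod 247)
11^32 ≡ 68^2 = 4624 ≡ 178 (mod 247)
11^64 ≡ 178^2 = 31684 ≡ 68 (mod 247)
11^128 ≡ 68^2 = 4624 ≡ 178 (mod 247)
246 = 128 + 64 + 32 + 16 + 4 + 2 in binary powers of 2.
So 11^246 ≡ 178 · 68 · 178 · 68 · 68 · 121 ≡ 77 (mod 247).
Since 77 ≠ 1, base 11 is a Fermat witness: 247 is composite.

77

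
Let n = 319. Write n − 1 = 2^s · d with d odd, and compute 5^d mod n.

196

319 − 1 = 318 = 2^1 · 159, so d = 159.
5^1 ≡ 5 (mod 319)
5^2 ≡ 5^2 = 25 ≡ 25 (mod 319)
5^4 ≡ 25^2 = 625 ≡ 306 (mod 319)
5^8 ≡ 306^2 = 93636 ≡ 169 (mod 319)
5^16 ≡ 169^2 = 28561 ≡ 170 (mod 319)
5^32 ≡ 170^2 = 28900 ≡ 190 (mod 319)
5^64 ≡ 190^2 = 36100 ≡ 53 (mod 319)
5^128 ≡ 53^2 = 2809 ≡ 257 (mod 319)
159 = 128 + 16 + 8 + 4 + 2 + 1 in binary powers of 2.
So 5^159 ≡ 257 · 170 · 169 · 306 · 25 · 5 ≡ 196 (mod 319).
Squaring chain: 196; never reaches −1, so base 5 is a Miller–Rabin witness that 319 is composite.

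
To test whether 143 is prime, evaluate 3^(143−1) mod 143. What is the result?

42

3^1 ≡ 3 (mod 143)
3^2 ≡ 3^2 = 9 ≡ 9 (mod 143)
3^4 ≡ 9^2 = 81 ≡ 81 (mod 143)
3^8 ≡ 81^2 = 6561 ≡ 126 (mod 143)
3^16 ≡ 126^2 = 15876 ≡ 3 (mod 143)
3^32 ≡ 3^2 = 9 ≡ 9 (mod 143)
3^64 ≡ 9^2 = 81 ≡ 81 (mod 143)
3^128 ≡ 81^2 = 6561 ≡ 126 (mod 143)
142 = 128 + 8 + 4 + 2 in binary powers of 2.
So 3^142 ≡ 126 · 126 · 81 · 9 ≡ 42 (mod 143).
Since 42 ≠ 1, base 3 is a Fermat witness: 143 is composite.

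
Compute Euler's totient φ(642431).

615168

Factor: 642431 = 37 · 97 · 179.
φ(642431) = (37−1) · (97−1) · (179−1) = 36 · 96 · 178 = 615168.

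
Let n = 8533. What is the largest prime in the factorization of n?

8533 = 7 · 1219
1219 = 23 · 53
53 is prime.
So 8533 = 7 · 23 · 53; the largest prime factor is 53.

53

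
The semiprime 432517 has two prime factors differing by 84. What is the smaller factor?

617

Since p = q + 84, we have 432517 = q(q + 84), so q² + 84q − 432517 = 0.
Discriminant: 84² + 4·432517 = 7056 + 1730068 = 1737124; √1737124 = 1318.
q = (−84 + 1318)/2 = 617, and p = q + 84 = 701.
Check: 617 · 701 = 432517.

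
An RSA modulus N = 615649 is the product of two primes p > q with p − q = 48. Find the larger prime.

809

Since p = q + 48, we have 615649 = q(q + 48), so q² + 48q − 615649 = 0.
Discriminant: 48² + 4·615649 = 2304 + 2462596 = 2464900; √2464900 = 1570.
q = (−48 + 1570)/2 = 761, and p = q + 48 = 809.
Check: 761 · 809 = 615649.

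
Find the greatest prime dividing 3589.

97

3589 = 37 · 97
97 is prime.
So 3589 = 37 · 97; the largest prime factor is 97.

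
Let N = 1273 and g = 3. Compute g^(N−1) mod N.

3^1 ≡ 3 (mod 1273)
3^2 ≡ 3^2 = 9 ≡ 9 (mod 1273)
3^4 ≡ 9^2 = 81 ≡ 81 (mod 1273)
3^8 ≡ 81^2 = 6561 ≡ 196 (mod 1273)
3^16 ≡ 196^2 = 38416 ≡ 226 (mod 1273)
3^32 ≡ 226^2 = 51076 ≡ 156 (mod 1273)
3^64 ≡ 156^2 = 24336 ≡ 149 (mod 1273)
3^128 ≡ 149^2 = 22201 ≡ 560 (mod 1273)
3^256 ≡ 560^2 = 313600 ≡ 442 (mod 1273)
3^512 ≡ 442^2 = 195364 ≡ 595 (mod 1273)
3^1024 ≡ 595^2 = 354025 ≡ 131 (mod 1273)
1272 = 1024 + 128 + 64 + 32 + 16 + 8 in binary powers of 2.
So 3^1272 ≡ 131 · 560 · 149 · 156 · 226 · 196 ≡ 828 (mod 1273).
Since 828 ≠ 1, base 3 is a Fermat witness: 1273 is composite.

828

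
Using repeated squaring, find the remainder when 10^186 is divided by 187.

10^1 ≡ 10 (mod 187)
10^2 ≡ 10^2 = 100 ≡ 100 (mod 187)
10^4 ≡ 100^2 = 10000 ≡ 89 (mod 187)
10^8 ≡ 89^2 = 7921 ≡ 67 (mod 187)
10^16 ≡ 67^2 = 4489 ≡ 1 (mod 187)
10^32 ≡ 1^2 = 1 ≡ 1 (mod 187)
10^64 ≡ 1^2 = 1 ≡ 1 (mod 187)
10^128 ≡ 1^2 = 1 ≡ 1 (mod 187)
186 = 128 + 32 + 16 + 8 + 2 in binary powers of 2.
So 10^186 ≡ 1 · 1 · 1 · 67 · 100 ≡ 155 (mod 187).
Since 155 ≠ 1, base 10 is a Fermat witness: 187 is composite.

155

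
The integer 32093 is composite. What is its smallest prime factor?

32093 is odd.
Digit sum 17, not divisible by 3.
Ends in 3: not divisible by 5.
7: 32093 = 7·4584 + 5
11: 32093 = 11·2917 + 6
13: 32093 = 13·2468 + 9
17: 32093 = 17·1887 + 14
19: 32093 = 19·1689 + 2
23: 32093 = 23·1395 + 8
29: 32093 = 29·1106 + 19
31: 32093 = 31·1035 + 8
37: 32093 = 37·867 + 14
41: 32093 = 41·782 + 31
43: 32093 = 43·746 + 15
47: 32093 = 47·682 + 39
53: 32093 = 53·605 + 28
59: 32093 = 59·543 + 56
61: 32093 = 61·526 + 7
67: 32093 = 67·479

67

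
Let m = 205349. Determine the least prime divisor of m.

29

205349 is odd.
Digit sum 23, not divisible by 3.
Ends in 9: not divisible by 5.
7: 205349 = 7·29335 + 4
11: 205349 = 11·18668 + 1
13: 205349 = 13·15796 + 1
17: 205349 = 17·12079 + 6
19: 205349 = 19·10807 + 16
23: 205349 = 23·8928 + 5
29: 205349 = 29·7081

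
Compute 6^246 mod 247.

6^1 ≡ 6 (mod 247)
6^2 ≡ 6^2 = 36 ≡ 36 (mod 247)
6^4 ≡ 36^2 = 1296 ≡ 61 (mod 247)
6^8 ≡ 61^2 = 3721 ≡ 16 (mod 247)
6^16 ≡ 16^2 = 256 ≡ 9 (mod 247)
6^32 ≡ 9^2 = 81 ≡ 81 (mod 247)
6^64 ≡ 81^2 = 6561 ≡ 139 (mod 247)
6^128 ≡ 139^2 = 19321 ≡ 55 (mod 247)
246 = 128 + 64 + 32 + 16 + 4 + 2 in binary powers of 2.
So 6^246 ≡ 55 · 139 · 81 · 9 · 61 · 36 ≡ 64 (mod 247).
Since 64 ≠ 1, base 6 is a Fermat witness: 247 is composite.

64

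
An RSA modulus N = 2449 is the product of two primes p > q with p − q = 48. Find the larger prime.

Since p = q + 48, we have 2449 = q(q + 48), so q² + 48q − 2449 = 0.
Discriminant: 48² + 4·2449 = 2304 + 9796 = 12100; √12100 = 110.
q = (−48 + 110)/2 = 31, and p = q + 48 = 79.
Check: 31 · 79 = 2449.

79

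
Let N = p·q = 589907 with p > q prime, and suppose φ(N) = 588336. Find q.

619

φ(n) = (p−1)(q−1) = n − (p+q) + 1, so p + q = 589907 − 588336 + 1 = 1572.
p and q are the roots of t² − 1572t + 589907 = 0.
Discriminant: 1572² − 4·589907 = 2471184 − 2359628 = 111556; √111556 = 334.
q = (1572 − 334)/2 = 619, p = (1572 + 334)/2 = 953.
Check: 619 · 953 = 589907.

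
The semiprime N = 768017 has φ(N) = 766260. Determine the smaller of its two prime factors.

φ(n) = (p−1)(q−1) = n − (p+q) + 1, so p + q = 768017 − 766260 + 1 = 1758.
p and q are the roots of t² − 1758t + 768017 = 0.
Discriminant: 1758² − 4·768017 = 3090564 − 3072068 = 18496; √18496 = 136.
q = (1758 − 136)/2 = 811, p = (1758 + 136)/2 = 947.
Check: 811 · 947 = 768017.

811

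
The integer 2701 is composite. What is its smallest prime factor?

2701 is odd.
Digit sum 10, not divisible by 3.
Ends in 1: not divisible by 5.
7: 2701 = 7·385 + 6
11: 2701 = 11·245 + 6
13: 2701 = 13·207 + 10
17: 2701 = 17·158 + 15
19: 2701 = 19·142 + 3
23: 2701 = 23·117 + 10
29: 2701 = 29·93 + 4
31: 2701 = 31·87 + 4
37: 2701 = 37·73

37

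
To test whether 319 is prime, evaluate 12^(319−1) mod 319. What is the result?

144

12^1 ≡ 12 (mod 319)
12^2 ≡ 12^2 = 144 ≡ 144 (mod 319)
12^4 ≡ 144^2 = 20736 ≡ 1 (mod 319)
12^8 ≡ 1^2 = 1 ≡ 1 (mod 319)
12^16 ≡ 1^2 = 1 ≡ 1 (mod 319)
12^32 ≡ 1^2 = 1 ≡ 1 (mod 319)
12^64 ≡ 1^2 = 1 ≡ 1 (mod 319)
12^128 ≡ 1^2 = 1 ≡ 1 (mod 319)
12^256 ≡ 1^2 = 1 ≡ 1 (mod 319)
318 = 256 + 32 + 16 + 8 + 4 + 2 in binary powers of 2.
So 12^318 ≡ 1 · 1 · 1 · 1 · 1 · 144 ≡ 144 (mod 319).
Since 144 ≠ 1, base 12 is a Fermat witness: 319 is composite.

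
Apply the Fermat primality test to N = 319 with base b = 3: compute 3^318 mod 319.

3^1 ≡ 3 (mod 319)
3^2 ≡ 3^2 = 9 ≡ 9 (mod 319)
3^4 ≡ 9^2 = 81 ≡ 81 (mod 319)
3^8 ≡ 81^2 = 6561 ≡ 181 (mod 319)
3^16 ≡ 181^2 = 32761 ≡ 223 (mod 319)
3^32 ≡ 223^2 = 49729 ≡ 284 (mod 319)
3^64 ≡ 284^2 = 80656 ≡ 268 (mod 319)
3^128 ≡ 268^2 = 71824 ≡ 49 (mod 319)
3^256 ≡ 49^2 = 2401 ≡ 168 (mod 319)
318 = 256 + 32 + 16 + 8 + 4 + 2 in binary powers of 2.
So 3^318 ≡ 168 · 284 · 223 · 181 · 81 · 9 ≡ 5 (mod 319).
Since 5 ≠ 1, base 3 is a Fermat witness: 319 is composite.

5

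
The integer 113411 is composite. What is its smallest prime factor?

19

113411 is odd.
Digit sum 11, not divisible by 3.
Ends in 1: not divisible by 5.
7: 113411 = 7·16201 + 4
11: 113411 = 11·10310 + 1
13: 113411 = 13·8723 + 12
17: 113411 = 17·6671 + 4
19: 113411 = 19·5969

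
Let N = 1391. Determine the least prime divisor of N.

13

1391 is odd.
Digit sum 14, not divisible by 3.
Ends in 1: not divisible by 5.
7: 1391 = 7·198 + 5
11: 1391 = 11·126 + 5
13: 1391 = 13·107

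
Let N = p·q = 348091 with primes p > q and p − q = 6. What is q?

Since p = q + 6, we have 348091 = q(q + 6), so q² + 6q − 348091 = 0.
Discriminant: 6² + 4·348091 = 36 + 1392364 = 1392400; √1392400 = 1180.
q = (−6 + 1180)/2 = 587, and p = q + 6 = 593.
Check: 587 · 593 = 348091.

587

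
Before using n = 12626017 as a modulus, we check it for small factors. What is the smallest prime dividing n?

79

12626017 is odd.
Digit sum 25, not divisible by 3.
Ends in 7: not divisible by 5.
7: 12626017 = 7·1803716 + 5
11: 12626017 = 11·1147819 + 8
13: 12626017 = 13·971232 + 1
17: 12626017 = 17·742706 + 15
19: 12626017 = 19·664527 + 4
23: 12626017 = 23·548957 + 6
29: 12626017 = 29·435379 + 26
31: 12626017 = 31·407290 + 27
37: 12626017 = 37·341243 + 26
41: 12626017 = 41·307951 + 26
43: 12626017 = 43·293628 + 13
47: 12626017 = 47·268638 + 31
53: 12626017 = 53·238226 + 39
59: 12626017 = 59·214000 + 17
61: 12626017 = 61·206983 + 54
67: 12626017 = 67·188448 + 1
71: 12626017 = 71·177831 + 16
73: 12626017 = 73·172959 + 10
79: 12626017 = 79·159823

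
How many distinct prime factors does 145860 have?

6

145860 = 2^2 · 36465
36465 = 3 · 12155
12155 = 5 · 2431
2431 = 11 · 221
221 = 13 · 17
145860 = 2^2 · 3 · 5 · 11 · 13 · 17, which has 6 distinct prime factors.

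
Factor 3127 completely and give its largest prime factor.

59

3127 = 53 · 59
59 is prime.
So 3127 = 53 · 59; the largest prime factor is 59.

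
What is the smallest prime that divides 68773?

68773 is odd.
Digit sum 31, not divisible by 3.
Ends in 3: not divisible by 5.
7: 68773 = 7·9824 + 5
11: 68773 = 11·6252 + 1
13: 68773 = 13·5290 + 3
17: 68773 = 17·4045 + 8
19: 68773 = 19·3619 + 12
23: 68773 = 23·2990 + 3
29: 68773 = 29·2371 + 14
31: 68773 = 31·2218 + 15
37: 68773 = 37·1858 + 27
41: 68773 = 41·1677 + 16
43: 68773 = 43·1599 + 16
47: 68773 = 47·1463 + 12
53: 68773 = 53·1297 + 32
59: 68773 = 59·1165 + 38
61: 68773 = 61·1127 + 26
67: 68773 = 67·1026 + 31
71: 68773 = 71·968 + 45
73: 68773 = 73·942 + 7
79: 68773 = 79·870 + 43
83: 68773 = 83·828 + 49
89: 68773 = 89·772 + 65
97: 68773 = 97·709

97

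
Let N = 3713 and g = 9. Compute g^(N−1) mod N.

3390

9^1 ≡ 9 (mod 3713)
9^2 ≡ 9^2 = 81 ≡ 81 (mod 3713)
9^4 ≡ 81^2 = 6561 ≡ 2848 (mod 3713)
9^8 ≡ 2848^2 = 8111104 ≡ 1912 (mod 3713)
9^16 ≡ 1912^2 = 3655744 ≡ 2152 (mod 3713)
9^32 ≡ 2152^2 = 4631104 ≡ 993 (mod 3713)
9^64 ≡ 993^2 = 986049 ≡ 2104 (mod 3713)
9^128 ≡ 2104^2 = 4426816 ≡ 920 (mod 3713)
9^256 ≡ 920^2 = 846400 ≡ 3549 (mod 3713)
9^512 ≡ 3549^2 = 12595401 ≡ 905 (mod 3713)
9^1024 ≡ 905^2 = 819025 ≡ 2165 (mod 3713)
9^2048 ≡ 2165^2 = 4687225 ≡ 1419 (mod 3713)
3712 = 2048 + 1024 + 512 + 128 in binary powers of 2.
So 9^3712 ≡ 1419 · 2165 · 905 · 920 ≡ 3390 (mod 3713).
Since 3390 ≠ 1, base 9 is a Fermat witness: 3713 is composite.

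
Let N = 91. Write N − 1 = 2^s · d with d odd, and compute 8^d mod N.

91 − 1 = 90 = 2^1 · 45, so d = 45.
8^1 ≡ 8 (mod 91)
8^2 ≡ 8^2 = 64 ≡ 64 (mod 91)
8^4 ≡ 64^2 = 4096 ≡ 1 (mod 91)
8^8 ≡ 1^2 = 1 ≡ 1 (mod 91)
8^16 ≡ 1^2 = 1 ≡ 1 (mod 91)
8^32 ≡ 1^2 = 1 ≡ 1 (mod 91)
45 = 32 + 8 + 4 + 1 in binary powers of 2.
So 8^45 ≡ 1 · 1 · 1 · 8 ≡ 8 (mod 91).
Squaring chain: 8; never reaches −1, so base 8 is a Miller–Rabin witness that 91 is composite.

8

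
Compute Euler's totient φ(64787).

58752

Factor: 64787 = 17 · 37 · 103.
φ(64787) = (17−1) · (37−1) · (103−1) = 16 · 36 · 102 = 58752.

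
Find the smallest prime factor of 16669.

79

16669 is odd.
Digit sum 28, not divisible by 3.
Ends in 9: not divisible by 5.
7: 16669 = 7·2381 + 2
11: 16669 = 11·1515 + 4
13: 16669 = 13·1282 + 3
17: 16669 = 17·980 + 9
19: 16669 = 19·877 + 6
23: 16669 = 23·724 + 17
29: 16669 = 29·574 + 23
31: 16669 = 31·537 + 22
37: 16669 = 37·450 + 19
41: 16669 = 41·406 + 23
43: 16669 = 43·387 + 28
47: 16669 = 47·354 + 31
53: 16669 = 53·314 + 27
59: 16669 = 59·282 + 31
61: 16669 = 61·273 + 16
67: 16669 = 67·248 + 53
71: 16669 = 71·234 + 55
73: 16669 = 73·228 + 25
79: 16669 = 79·211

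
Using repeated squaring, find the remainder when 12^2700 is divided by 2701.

12^1 ≡ 12 (mod 2701)
12^2 ≡ 12^2 = 144 ≡ 144 (mod 2701)
12^4 ≡ 144^2 = 20736 ≡ 1829 (mod 2701)
12^8 ≡ 1829^2 = 3345241 ≡ 1403 (mod 2701)
12^16 ≡ 1403^2 = 1968409 ≡ 2081 (mod 2701)
12^32 ≡ 2081^2 = 4330561 ≡ 858 (mod 2701)
12^64 ≡ 858^2 = 736164 ≡ 1492 (mod 2701)
12^128 ≡ 1492^2 = 2226064 ≡ 440 (mod 2701)
12^256 ≡ 440^2 = 193600 ≡ 1829 (mod 2701)
12^512 ≡ 1829^2 = 3345241 ≡ 1403 (mod 2701)
12^1024 ≡ 1403^2 = 1968409 ≡ 2081 (mod 2701)
12^2048 ≡ 2081^2 = 4330561 ≡ 858 (mod 2701)
2700 = 2048 + 512 + 128 + 8 + 4 in binary powers of 2.
So 12^2700 ≡ 858 · 1403 · 440 · 1403 · 1829 ≡ 1 (mod 2701).
Since the result is 1, base 12 gives no evidence that 2701 is composite.

1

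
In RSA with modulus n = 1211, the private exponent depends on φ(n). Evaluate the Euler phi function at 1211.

1032

Factor: 1211 = 7 · 173.
φ(1211) = (7−1) · (173−1) = 6 · 172 = 1032.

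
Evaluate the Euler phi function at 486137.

Factor: 486137 = 41 · 71 · 167.
φ(486137) = (41−1) · (71−1) · (167−1) = 40 · 70 · 166 = 464800.

464800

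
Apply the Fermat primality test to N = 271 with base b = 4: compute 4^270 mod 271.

1

4^1 ≡ 4 (mod 271)
4^2 ≡ 4^2 = 16 ≡ 16 (mod 271)
4^4 ≡ 16^2 = 256 ≡ 256 (mod 271)
4^8 ≡ 256^2 = 65536 ≡ 225 (mod 271)
4^16 ≡ 225^2 = 50625 ≡ 219 (mod 271)
4^32 ≡ 219^2 = 47961 ≡ 265 (mod 271)
4^64 ≡ 265^2 = 70225 ≡ 36 (mod 271)
4^128 ≡ 36^2 = 1296 ≡ 212 (mod 271)
4^256 ≡ 212^2 = 44944 ≡ 229 (mod 271)
270 = 256 + 8 + 4 + 2 in binary powers of 2.
So 4^270 ≡ 229 · 225 · 256 · 16 ≡ 1 (mod 271).
Since the result is 1, base 4 gives no evidence that 271 is composite.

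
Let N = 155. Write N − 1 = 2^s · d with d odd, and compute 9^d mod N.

155 − 1 = 154 = 2^1 · 77, so d = 77.
9^1 ≡ 9 (mod 155)
9^2 ≡ 9^2 = 81 ≡ 81 (mod 155)
9^4 ≡ 81^2 = 6561 ≡ 51 (mod 155)
9^8 ≡ 51^2 = 2601 ≡ 121 (mod 155)
9^16 ≡ 121^2 = 14641 ≡ 71 (mod 155)
9^32 ≡ 71^2 = 5041 ≡ 81 (mod 155)
9^64 ≡ 81^2 = 6561 ≡ 51 (mod 155)
77 = 64 + 8 + 4 + 1 in binary powers of 2.
So 9^77 ≡ 51 · 121 · 51 · 9 ≡ 19 (mod 155).
Squaring chain: 19; never reaches −1, so base 9 is a Miller–Rabin witness that 155 is composite.

19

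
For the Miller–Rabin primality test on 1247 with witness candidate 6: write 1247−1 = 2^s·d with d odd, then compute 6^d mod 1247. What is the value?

1247 − 1 = 1246 = 2^1 · 623, so d = 623.
6^1 ≡ 6 (mod 1247)
6^2 ≡ 6^2 = 36 ≡ 36 (mod 1247)
6^4 ≡ 36^2 = 1296 ≡ 49 (mod 1247)
6^8 ≡ 49^2 = 2401 ≡ 1154 (mod 1247)
6^16 ≡ 1154^2 = 1331716 ≡ 1167 (mod 1247)
6^32 ≡ 1167^2 = 1361889 ≡ 165 (mod 1247)
6^64 ≡ 165^2 = 27225 ≡ 1038 (mod 1247)
6^128 ≡ 1038^2 = 1077444 ≡ 36 (mod 1247)
6^256 ≡ 36^2 = 1296 ≡ 49 (mod 1247)
6^512 ≡ 49^2 = 2401 ≡ 1154 (mod 1247)
623 = 512 + 64 + 32 + 8 + 4 + 2 + 1 in binary powers of 2.
So 6^623 ≡ 1154 · 1038 · 165 · 1154 · 49 · 36 · 6 ≡ 724 (mod 1247).
Squaring chain: 724; never reaches −1, so base 6 is a Miller–Rabin witness that 1247 is composite.

724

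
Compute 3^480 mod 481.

417

3^1 ≡ 3 (mod 481)
3^2 ≡ 3^2 = 9 ≡ 9 (mod 481)
3^4 ≡ 9^2 = 81 ≡ 81 (mod 481)
3^8 ≡ 81^2 = 6561 ≡ 308 (mod 481)
3^16 ≡ 308^2 = 94864 ≡ 107 (mod 481)
3^32 ≡ 107^2 = 11449 ≡ 386 (mod 481)
3^64 ≡ 386^2 = 148996 ≡ 367 (mod 481)
3^128 ≡ 367^2 = 134689 ≡ 9 (mod 481)
3^256 ≡ 9^2 = 81 ≡ 81 (mod 481)
480 = 256 + 128 + 64 + 32 in binary powers of 2.
So 3^480 ≡ 81 · 9 · 367 · 386 ≡ 417 (mod 481).
Since 417 ≠ 1, base 3 is a Fermat witness: 481 is composite.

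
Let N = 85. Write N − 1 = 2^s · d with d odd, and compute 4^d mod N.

85 − 1 = 84 = 2^2 · 21, so d = 21.
4^1 ≡ 4 (mod 85)
4^2 ≡ 4^2 = 16 ≡ 16 (mod 85)
4^4 ≡ 16^2 = 256 ≡ 1 (mod 85)
4^8 ≡ 1^2 = 1 ≡ 1 (mod 85)
4^16 ≡ 1^2 = 1 ≡ 1 (mod 85)
21 = 16 + 4 + 1 in binary powers of 2.
So 4^21 ≡ 1 · 1 · 4 ≡ 4 (mod 85).
Squaring chain: 4 → 16; never reaches −1, so base 4 is a Miller–Rabin witness that 85 is composite.

4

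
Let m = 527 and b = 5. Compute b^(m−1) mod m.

5^1 ≡ 5 (mod 527)
5^2 ≡ 5^2 = 25 ≡ 25 (mod 527)
5^4 ≡ 25^2 = 625 ≡ 98 (mod 527)
5^8 ≡ 98^2 = 9604 ≡ 118 (mod 527)
5^16 ≡ 118^2 = 13924 ≡ 222 (mod 527)
5^32 ≡ 222^2 = 49284 ≡ 273 (mod 527)
5^64 ≡ 273^2 = 74529 ≡ 222 (mod 527)
5^128 ≡ 222^2 = 49284 ≡ 273 (mod 527)
5^256 ≡ 273^2 = 74529 ≡ 222 (mod 527)
5^512 ≡ 222^2 = 49284 ≡ 273 (mod 527)
526 = 512 + 8 + 4 + 2 in binary powers of 2.
So 5^526 ≡ 273 · 118 · 98 · 25 ≡ 253 (mod 527).
Since 253 ≠ 1, base 5 is a Fermat witness: 527 is composite.

253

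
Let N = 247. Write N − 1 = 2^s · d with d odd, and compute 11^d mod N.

247 − 1 = 246 = 2^1 · 123, so d = 123.
11^1 ≡ 11 (mod 247)
11^2 ≡ 11^2 = 121 ≡ 121 (mod 247)
11^4 ≡ 121^2 = 14641 ≡ 68 (mod 247)
11^8 ≡ 68^2 = 4624 ≡ 178 (mod 247)
11^16 ≡ 178^2 = 31684 ≡ 68 (mod 247)
11^32 ≡ 68^2 = 4624 ≡ 178 (mod 247)
11^64 ≡ 178^2 = 31684 ≡ 68 (mod 247)
123 = 64 + 32 + 16 + 8 + 2 + 1 in binary powers of 2.
So 11^123 ≡ 68 · 178 · 68 · 178 · 121 · 11 ≡ 96 (mod 247).
Squaring chain: 96; never reaches −1, so base 11 is a Miller–Rabin witness that 247 is composite.

96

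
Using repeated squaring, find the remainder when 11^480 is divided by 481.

11^1 ≡ 11 (mod 481)
11^2 ≡ 11^2 = 121 ≡ 121 (mod 481)
11^4 ≡ 121^2 = 14641 ≡ 211 (mod 481)
11^8 ≡ 211^2 = 44521 ≡ 269 (mod 481)
11^16 ≡ 269^2 = 72361 ≡ 211 (mod 481)
11^32 ≡ 211^2 = 44521 ≡ 269 (mod 481)
11^64 ≡ 269^2 = 72361 ≡ 211 (mod 481)
11^128 ≡ 211^2 = 44521 ≡ 269 (mod 481)
11^256 ≡ 269^2 = 72361 ≡ 211 (mod 481)
480 = 256 + 128 + 64 + 32 in binary powers of 2.
So 11^480 ≡ 211 · 269 · 211 · 269 ≡ 1 (mod 481).
Since the result is 1, base 11 gives no evidence that 481 is composite.

1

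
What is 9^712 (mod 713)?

9^1 ≡ 9 (mod 713)
9^2 ≡ 9^2 = 81 ≡ 81 (mod 713)
9^4 ≡ 81^2 = 6561 ≡ 144 (mod 713)
9^8 ≡ 144^2 = 20736 ≡ 59 (mod 713)
9^16 ≡ 59^2 = 3481 ≡ 629 (mod 713)
9^32 ≡ 629^2 = 395641 ≡ 639 (mod 713)
9^64 ≡ 639^2 = 408321 ≡ 485 (mod 713)
9^128 ≡ 485^2 = 235225 ≡ 648 (mod 713)
9^256 ≡ 648^2 = 419904 ≡ 660 (mod 713)
9^512 ≡ 660^2 = 435600 ≡ 670 (mod 713)
712 = 512 + 128 + 64 + 8 in binary powers of 2.
So 9^712 ≡ 670 · 648 · 485 · 59 ≡ 289 (mod 713).
Since 289 ≠ 1, base 9 is a Fermat witness: 713 is composite.

289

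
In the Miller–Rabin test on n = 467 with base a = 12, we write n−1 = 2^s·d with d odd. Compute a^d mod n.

1

467 − 1 = 466 = 2^1 · 233, so d = 233.
12^1 ≡ 12 (mod 467)
12^2 ≡ 12^2 = 144 ≡ 144 (mod 467)
12^4 ≡ 144^2 = 20736 ≡ 188 (mod 467)
12^8 ≡ 188^2 = 35344 ≡ 319 (mod 467)
12^16 ≡ 319^2 = 101761 ≡ 422 (mod 467)
12^32 ≡ 422^2 = 178084 ≡ 157 (mod 467)
12^64 ≡ 157^2 = 24649 ≡ 365 (mod 467)
12^128 ≡ 365^2 = 133225 ≡ 130 (mod 467)
233 = 128 + 64 + 32 + 8 + 1 in binary powers of 2.
So 12^233 ≡ 130 · 365 · 157 · 319 · 12 ≡ 1 (mod 467).
Since 12^d ≡ 1 (mod 467), base 12 does not prove 467 composite.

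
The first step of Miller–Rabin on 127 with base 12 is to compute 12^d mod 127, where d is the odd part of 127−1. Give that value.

127 − 1 = 126 = 2^1 · 63, so d = 63.
12^1 ≡ 12 (mod 127)
12^2 ≡ 12^2 = 144 ≡ 17 (mod 127)
12^4 ≡ 17^2 = 289 ≡ 35 (mod 127)
12^8 ≡ 35^2 = 1225 ≡ 82 (mod 127)
12^16 ≡ 82^2 = 6724 ≡ 120 (mod 127)
12^32 ≡ 120^2 = 14400 ≡ 49 (mod 127)
63 = 32 + 16 + 8 + 4 + 2 + 1 in binary powers of 2.
So 12^63 ≡ 49 · 120 · 82 · 35 · 17 · 12 ≡ 126 (mod 127).
Since 12^d ≡ 126 (mod 127), base 12 does not prove 127 composite.

126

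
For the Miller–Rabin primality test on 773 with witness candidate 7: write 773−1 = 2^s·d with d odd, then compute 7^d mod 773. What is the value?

773 − 1 = 772 = 2^2 · 193, so d = 193.
7^1 ≡ 7 (mod 773)
7^2 ≡ 7^2 = 49 ≡ 49 (mod 773)
7^4 ≡ 49^2 = 2401 ≡ 82 (mod 773)
7^8 ≡ 82^2 = 6724 ≡ 540 (mod 773)
7^16 ≡ 540^2 = 291600 ≡ 179 (mod 773)
7^32 ≡ 179^2 = 32041 ≡ 348 (mod 773)
7^64 ≡ 348^2 = 121104 ≡ 516 (mod 773)
7^128 ≡ 516^2 = 266256 ≡ 344 (mod 773)
193 = 128 + 64 + 1 in binary powers of 2.
So 7^193 ≡ 344 · 516 · 7 ≡ 317 (mod 773).
Squaring chain: 317 → 772; reaches −1, so base 7 does not prove 773 composite.

317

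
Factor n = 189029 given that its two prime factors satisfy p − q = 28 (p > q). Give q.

Since p = q + 28, we have 189029 = q(q + 28), so q² + 28q − 189029 = 0.
Discriminant: 28² + 4·189029 = 784 + 756116 = 756900; √756900 = 870.
q = (−28 + 870)/2 = 421, and p = q + 28 = 449.
Check: 421 · 449 = 189029.

421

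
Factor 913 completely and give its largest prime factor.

83

913 = 11 · 83
83 is prime.
So 913 = 11 · 83; the largest prime factor is 83.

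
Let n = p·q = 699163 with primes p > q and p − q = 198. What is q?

743

Since p = q + 198, we have 699163 = q(q + 198), so q² + 198q − 699163 = 0.
Discriminant: 198² + 4·699163 = 39204 + 2796652 = 2835856; √2835856 = 1684.
q = (−198 + 1684)/2 = 743, and p = q + 198 = 941.
Check: 743 · 941 = 699163.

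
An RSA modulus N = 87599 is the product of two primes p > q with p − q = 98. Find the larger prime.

349

Since p = q + 98, we have 87599 = q(q + 98), so q² + 98q − 87599 = 0.
Discriminant: 98² + 4·87599 = 9604 + 350396 = 360000; √360000 = 600.
q = (−98 + 600)/2 = 251, and p = q + 98 = 349.
Check: 251 · 349 = 87599.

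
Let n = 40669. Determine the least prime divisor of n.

40669 is odd.
Digit sum 25, not divisible by 3.
Ends in 9: not divisible by 5.
7: 40669 = 7·5809 + 6
11: 40669 = 11·3697 + 2
13: 40669 = 13·3128 + 5
17: 40669 = 17·2392 + 5
19: 40669 = 19·2140 + 9
23: 40669 = 23·1768 + 5
29: 40669 = 29·1402 + 11
31: 40669 = 31·1311 + 28
37: 40669 = 37·1099 + 6
41: 40669 = 41·991 + 38
43: 40669 = 43·945 + 34
47: 40669 = 47·865 + 14
53: 40669 = 53·767 + 18
59: 40669 = 59·689 + 18
61: 40669 = 61·666 + 43
67: 40669 = 67·607

67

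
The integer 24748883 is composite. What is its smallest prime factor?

79

24748883 is odd.
Digit sum 44, not divisible by 3.
Ends in 3: not divisible by 5.
7: 24748883 = 7·3535554 + 5
11: 24748883 = 11·2249898 + 5
13: 24748883 = 13·1903760 + 3
17: 24748883 = 17·1455816 + 11
19: 24748883 = 19·1302572 + 15
23: 24748883 = 23·1076038 + 9
29: 24748883 = 29·853409 + 22
31: 24748883 = 31·798351 + 2
37: 24748883 = 37·668888 + 27
41: 24748883 = 41·603631 + 12
43: 24748883 = 43·575555 + 18
47: 24748883 = 47·526571 + 46
53: 24748883 = 53·466960 + 3
59: 24748883 = 59·419472 + 35
61: 24748883 = 61·405719 + 24
67: 24748883 = 67·369386 + 21
71: 24748883 = 71·348575 + 58
73: 24748883 = 73·339025 + 58
79: 24748883 = 79·313277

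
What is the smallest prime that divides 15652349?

79

15652349 is odd.
Digit sum 35, not divisible by 3.
Ends in 9: not divisible by 5.
7: 15652349 = 7·2236049 + 6
11: 15652349 = 11·1422940 + 9
13: 15652349 = 13·1204026 + 11
17: 15652349 = 17·920726 + 7
19: 15652349 = 19·823807 + 16
23: 15652349 = 23·680536 + 21
29: 15652349 = 29·539736 + 5
31: 15652349 = 31·504914 + 15
37: 15652349 = 37·423036 + 17
41: 15652349 = 41·381764 + 25
43: 15652349 = 43·364008 + 5
47: 15652349 = 47·333028 + 33
53: 15652349 = 53·295327 + 18
59: 15652349 = 59·265294 + 3
61: 15652349 = 61·256595 + 54
67: 15652349 = 67·233617 + 10
71: 15652349 = 71·220455 + 44
73: 15652349 = 73·214415 + 54
79: 15652349 = 79·198131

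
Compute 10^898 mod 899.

71

10^1 ≡ 10 (mod 899)
10^2 ≡ 10^2 = 100 ≡ 100 (mod 899)
10^4 ≡ 100^2 = 10000 ≡ 111 (mod 899)
10^8 ≡ 111^2 = 12321 ≡ 634 (mod 899)
10^16 ≡ 634^2 = 401956 ≡ 103 (mod 899)
10^32 ≡ 103^2 = 10609 ≡ 720 (mod 899)
10^64 ≡ 720^2 = 518400 ≡ 576 (mod 899)
10^128 ≡ 576^2 = 331776 ≡ 45 (mod 899)
10^256 ≡ 45^2 = 2025 ≡ 227 (mod 899)
10^512 ≡ 227^2 = 51529 ≡ 286 (mod 899)
898 = 512 + 256 + 128 + 2 in binary powers of 2.
So 10^898 ≡ 286 · 227 · 45 · 100 ≡ 71 (mod 899).
Since 71 ≠ 1, base 10 is a Fermat witness: 899 is composite.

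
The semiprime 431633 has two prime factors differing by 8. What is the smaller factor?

Since p = q + 8, we have 431633 = q(q + 8), so q² + 8q − 431633 = 0.
Discriminant: 8² + 4·431633 = 64 + 1726532 = 1726596; √1726596 = 1314.
q = (−8 + 1314)/2 = 653, and p = q + 8 = 661.
Check: 653 · 661 = 431633.

653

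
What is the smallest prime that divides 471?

471 is odd.
Digit sum 12, divisible by 3.

3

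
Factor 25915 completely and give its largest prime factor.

73

25915 = 5 · 5183
5183 = 71 · 73
73 is prime.
So 25915 = 5 · 71 · 73; the largest prime factor is 73.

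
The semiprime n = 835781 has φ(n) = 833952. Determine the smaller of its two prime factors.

φ(n) = (p−1)(q−1) = n − (p+q) + 1, so p + q = 835781 − 833952 + 1 = 1830.
p and q are the roots of t² − 1830t + 835781 = 0.
Discriminant: 1830² − 4·835781 = 3348900 − 3343124 = 5776; √5776 = 76.
q = (1830 − 76)/2 = 877, p = (1830 + 76)/2 = 953.
Check: 877 · 953 = 835781.

877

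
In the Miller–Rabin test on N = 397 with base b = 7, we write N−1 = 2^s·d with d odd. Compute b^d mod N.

334

397 − 1 = 396 = 2^2 · 99, so d = 99.
7^1 ≡ 7 (mod 397)
7^2 ≡ 7^2 = 49 ≡ 49 (mod 397)
7^4 ≡ 49^2 = 2401 ≡ 19 (mod 397)
7^8 ≡ 19^2 = 361 ≡ 361 (mod 397)
7^16 ≡ 361^2 = 130321 ≡ 105 (mod 397)
7^32 ≡ 105^2 = 11025 ≡ 306 (mod 397)
7^64 ≡ 306^2 = 93636 ≡ 341 (mod 397)
99 = 64 + 32 + 2 + 1 in binary powers of 2.
So 7^99 ≡ 341 · 306 · 49 · 7 ≡ 334 (mod 397).
Squaring chain: 334 → 396; reaches −1, so base 7 does not prove 397 composite.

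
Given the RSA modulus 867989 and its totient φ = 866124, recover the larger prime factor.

φ(n) = (p−1)(q−1) = n − (p+q) + 1, so p + q = 867989 − 866124 + 1 = 1866.
p and q are the roots of t² − 1866t + 867989 = 0.
Discriminant: 1866² − 4·867989 = 3481956 − 3471956 = 10000; √10000 = 100.
q = (1866 − 100)/2 = 883, p = (1866 + 100)/2 = 983.
Check: 883 · 983 = 867989.

983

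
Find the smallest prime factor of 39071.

89

39071 is odd.
Digit sum 20, not divisible by 3.
Ends in 1: not divisible by 5.
7: 39071 = 7·5581 + 4
11: 39071 = 11·3551 + 10
13: 39071 = 13·3005 + 6
17: 39071 = 17·2298 + 5
19: 39071 = 19·2056 + 7
23: 39071 = 23·1698 + 17
29: 39071 = 29·1347 + 8
31: 39071 = 31·1260 + 11
37: 39071 = 37·1055 + 36
41: 39071 = 41·952 + 39
43: 39071 = 43·908 + 27
47: 39071 = 47·831 + 14
53: 39071 = 53·737 + 10
59: 39071 = 59·662 + 13
61: 39071 = 61·640 + 31
67: 39071 = 67·583 + 10
71: 39071 = 71·550 + 21
73: 39071 = 73·535 + 16
79: 39071 = 79·494 + 45
83: 39071 = 83·470 + 61
89: 39071 = 89·439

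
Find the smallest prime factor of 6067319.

6067319 is odd.
Digit sum 32, not divisible by 3.
Ends in 9: not divisible by 5.
7: 6067319 = 7·866759 + 6
11: 6067319 = 11·551574 + 5
13: 6067319 = 13·466716 + 11
17: 6067319 = 17·356901 + 2
19: 6067319 = 19·319332 + 11
23: 6067319 = 23·263796 + 11
29: 6067319 = 29·209217 + 26
31: 6067319 = 31·195719 + 30
37: 6067319 = 37·163981 + 22
41: 6067319 = 41·147983 + 16
43: 6067319 = 43·141100 + 19
47: 6067319 = 47·129091 + 42
53: 6067319 = 53·114477 + 38
59: 6067319 = 59·102835 + 54
61: 6067319 = 61·99464 + 15
67: 6067319 = 67·90557

67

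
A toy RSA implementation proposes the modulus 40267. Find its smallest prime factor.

40267 is odd.
Digit sum 19, not divisible by 3.
Ends in 7: not divisible by 5.
7: 40267 = 7·5752 + 3
11: 40267 = 11·3660 + 7
13: 40267 = 13·3097 + 6
17: 40267 = 17·2368 + 11
19: 40267 = 19·2119 + 6
23: 40267 = 23·1750 + 17
29: 40267 = 29·1388 + 15
31: 40267 = 31·1298 + 29
37: 40267 = 37·1088 + 11
41: 40267 = 41·982 + 5
43: 40267 = 43·936 + 19
47: 40267 = 47·856 + 35
53: 40267 = 53·759 + 40
59: 40267 = 59·682 + 29
61: 40267 = 61·660 + 7
67: 40267 = 67·601

67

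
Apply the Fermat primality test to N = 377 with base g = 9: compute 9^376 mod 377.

9^1 ≡ 9 (mod 377)
9^2 ≡ 9^2 = 81 ≡ 81 (mod 377)
9^4 ≡ 81^2 = 6561 ≡ 152 (mod 377)
9^8 ≡ 152^2 = 23104 ≡ 107 (mod 377)
9^16 ≡ 107^2 = 11449 ≡ 139 (mod 377)
9^32 ≡ 139^2 = 19321 ≡ 94 (mod 377)
9^64 ≡ 94^2 = 8836 ≡ 165 (mod 377)
9^128 ≡ 165^2 = 27225 ≡ 81 (mod 377)
9^256 ≡ 81^2 = 6561 ≡ 152 (mod 377)
376 = 256 + 64 + 32 + 16 + 8 in binary powers of 2.
So 9^376 ≡ 152 · 165 · 94 · 139 · 107 ≡ 256 (mod 377).
Since 256 ≠ 1, base 9 is a Fermat witness: 377 is composite.

256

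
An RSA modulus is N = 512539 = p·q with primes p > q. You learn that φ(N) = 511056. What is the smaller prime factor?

547

φ(n) = (p−1)(q−1) = n − (p+q) + 1, so p + q = 512539 − 511056 + 1 = 1484.
p and q are the roots of t² − 1484t + 512539 = 0.
Discriminant: 1484² − 4·512539 = 2202256 − 2050156 = 152100; √152100 = 390.
q = (1484 − 390)/2 = 547, p = (1484 + 390)/2 = 937.
Check: 547 · 937 = 512539.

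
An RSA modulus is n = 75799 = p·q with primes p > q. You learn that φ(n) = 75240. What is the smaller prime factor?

229

φ(n) = (p−1)(q−1) = n − (p+q) + 1, so p + q = 75799 − 75240 + 1 = 560.
p and q are the roots of t² − 560t + 75799 = 0.
Discriminant: 560² − 4·75799 = 313600 − 303196 = 10404; √10404 = 102.
q = (560 − 102)/2 = 229, p = (560 + 102)/2 = 331.
Check: 229 · 331 = 75799.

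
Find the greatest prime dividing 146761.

146761 = 17 · 8633
8633 = 89 · 97
97 is prime.
So 146761 = 17 · 89 · 97; the largest prime factor is 97.

97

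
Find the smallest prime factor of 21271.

89

21271 is odd.
Digit sum 13, not divisible by 3.
Ends in 1: not divisible by 5.
7: 21271 = 7·3038 + 5
11: 21271 = 11·1933 + 8
13: 21271 = 13·1636 + 3
17: 21271 = 17·1251 + 4
19: 21271 = 19·1119 + 10
23: 21271 = 23·924 + 19
29: 21271 = 29·733 + 14
31: 21271 = 31·686 + 5
37: 21271 = 37·574 + 33
41: 21271 = 41·518 + 33
43: 21271 = 43·494 + 29
47: 21271 = 47·452 + 27
53: 21271 = 53·401 + 18
59: 21271 = 59·360 + 31
61: 21271 = 61·348 + 43
67: 21271 = 67·317 + 32
71: 21271 = 71·299 + 42
73: 21271 = 73·291 + 28
79: 21271 = 79·269 + 20
83: 21271 = 83·256 + 23
89: 21271 = 89·239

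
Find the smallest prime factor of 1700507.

47

1700507 is odd.
Digit sum 20, not divisible by 3.
Ends in 7: not divisible by 5.
7: 1700507 = 7·242929 + 4
11: 1700507 = 11·154591 + 6
13: 1700507 = 13·130808 + 3
17: 1700507 = 17·100029 + 14
19: 1700507 = 19·89500 + 7
23: 1700507 = 23·73935 + 2
29: 1700507 = 29·58638 + 5
31: 1700507 = 31·54855 + 2
37: 1700507 = 37·45959 + 24
41: 1700507 = 41·41475 + 32
43: 1700507 = 43·39546 + 29
47: 1700507 = 47·36181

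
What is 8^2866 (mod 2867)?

332

8^1 ≡ 8 (mod 2867)
8^2 ≡ 8^2 = 64 ≡ 64 (mod 2867)
8^4 ≡ 64^2 = 4096 ≡ 1229 (mod 2867)
8^8 ≡ 1229^2 = 1510441 ≡ 2399 (mod 2867)
8^16 ≡ 2399^2 = 5755201 ≡ 1132 (mod 2867)
8^32 ≡ 1132^2 = 1281424 ≡ 2742 (mod 2867)
8^64 ≡ 2742^2 = 7518564 ≡ 1290 (mod 2867)
8^128 ≡ 1290^2 = 1664100 ≡ 1240 (mod 2867)
8^256 ≡ 1240^2 = 1537600 ≡ 888 (mod 2867)
8^512 ≡ 888^2 = 788544 ≡ 119 (mod 2867)
8^1024 ≡ 119^2 = 14161 ≡ 2693 (mod 2867)
8^2048 ≡ 2693^2 = 7252249 ≡ 1606 (mod 2867)
2866 = 2048 + 512 + 256 + 32 + 16 + 2 in binary powers of 2.
So 8^2866 ≡ 1606 · 119 · 888 · 2742 · 1132 · 64 ≡ 332 (mod 2867).
Since 332 ≠ 1, base 8 is a Fermat witness: 2867 is composite.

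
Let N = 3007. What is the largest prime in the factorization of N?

97

3007 = 31 · 97
97 is prime.
So 3007 = 31 · 97; the largest prime factor is 97.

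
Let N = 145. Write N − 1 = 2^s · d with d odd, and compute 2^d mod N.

145 − 1 = 144 = 2^4 · 9, so d = 9.
2^1 ≡ 2 (mod 145)
2^2 ≡ 2^2 = 4 ≡ 4 (mod 145)
2^4 ≡ 4^2 = 16 ≡ 16 (mod 145)
2^8 ≡ 16^2 = 256 ≡ 111 (mod 145)
9 = 8 + 1 in binary powers of 2.
So 2^9 ≡ 111 · 2 ≡ 77 (mod 145).
Squaring chain: 77 → 129 → 111 → 141; never reaches −1, so base 2 is a Miller–Rabin witness that 145 is composite.

77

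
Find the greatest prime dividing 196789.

79

196789 = 47 · 4187
4187 = 53 · 79
79 is prime.
So 196789 = 47 · 53 · 79; the largest prime factor is 79.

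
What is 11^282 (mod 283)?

1

11^1 ≡ 11 (mod 283)
11^2 ≡ 11^2 = 121 ≡ 121 (mod 283)
11^4 ≡ 121^2 = 14641 ≡ 208 (mod 283)
11^8 ≡ 208^2 = 43264 ≡ 248 (mod 283)
11^16 ≡ 248^2 = 61504 ≡ 93 (mod 283)
11^32 ≡ 93^2 = 8649 ≡ 159 (mod 283)
11^64 ≡ 159^2 = 25281 ≡ 94 (mod 283)
11^128 ≡ 94^2 = 8836 ≡ 63 (mod 283)
11^256 ≡ 63^2 = 3969 ≡ 7 (mod 283)
282 = 256 + 16 + 8 + 2 in binary powers of 2.
So 11^282 ≡ 7 · 93 · 248 · 121 ≡ 1 (mod 283).
Since the result is 1, base 11 gives no evidence that 283 is composite.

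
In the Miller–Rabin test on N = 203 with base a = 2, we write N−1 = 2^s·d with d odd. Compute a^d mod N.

203 − 1 = 202 = 2^1 · 101, so d = 101.
2^1 ≡ 2 (mod 203)
2^2 ≡ 2^2 = 4 ≡ 4 (mod 203)
2^4 ≡ 4^2 = 16 ≡ 16 (mod 203)
2^8 ≡ 16^2 = 256 ≡ 53 (mod 203)
2^16 ≡ 53^2 = 2809 ≡ 170 (mod 203)
2^32 ≡ 170^2 = 28900 ≡ 74 (mod 203)
2^64 ≡ 74^2 = 5476 ≡ 198 (mod 203)
101 = 64 + 32 + 4 + 1 in binary powers of 2.
So 2^101 ≡ 198 · 74 · 16 · 2 ≡ 137 (mod 203).
Squaring chain: 137; never reaches −1, so base 2 is a Miller–Rabin witness that 203 is composite.

137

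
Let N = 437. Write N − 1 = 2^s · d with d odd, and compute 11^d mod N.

182

437 − 1 = 436 = 2^2 · 109, so d = 109.
11^1 ≡ 11 (mod 437)
11^2 ≡ 11^2 = 121 ≡ 121 (mod 437)
11^4 ≡ 121^2 = 14641 ≡ 220 (mod 437)
11^8 ≡ 220^2 = 48400 ≡ 330 (mod 437)
11^16 ≡ 330^2 = 108900 ≡ 87 (mod 437)
11^32 ≡ 87^2 = 7569 ≡ 140 (mod 437)
11^64 ≡ 140^2 = 19600 ≡ 372 (mod 437)
109 = 64 + 32 + 8 + 4 + 1 in binary powers of 2.
So 11^109 ≡ 372 · 140 · 330 · 220 · 11 ≡ 182 (mod 437).
Squaring chain: 182 → 349; never reaches −1, so base 11 is a Miller–Rabin witness that 437 is composite.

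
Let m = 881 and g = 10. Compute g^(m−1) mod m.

10^1 ≡ 10 (mod 881)
10^2 ≡ 10^2 = 100 ≡ 100 (mod 881)
10^4 ≡ 100^2 = 10000 ≡ 309 (mod 881)
10^8 ≡ 309^2 = 95481 ≡ 333 (mod 881)
10^16 ≡ 333^2 = 110889 ≡ 764 (mod 881)
10^32 ≡ 764^2 = 583696 ≡ 474 (mod 881)
10^64 ≡ 474^2 = 224676 ≡ 21 (mod 881)
10^128 ≡ 21^2 = 441 ≡ 441 (mod 881)
10^256 ≡ 441^2 = 194481 ≡ 661 (mod 881)
10^512 ≡ 661^2 = 436921 ≡ 826 (mod 881)
880 = 512 + 256 + 64 + 32 + 16 in binary powers of 2.
So 10^880 ≡ 826 · 661 · 21 · 474 · 764 ≡ 1 (mod 881).
Since the result is 1, base 10 gives no evidence that 881 is composite.

1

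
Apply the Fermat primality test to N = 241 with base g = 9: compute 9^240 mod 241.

9^1 ≡ 9 (mod 241)
9^2 ≡ 9^2 = 81 ≡ 81 (mod 241)
9^4 ≡ 81^2 = 6561 ≡ 54 (mod 241)
9^8 ≡ 54^2 = 2916 ≡ 24 (mod 241)
9^16 ≡ 24^2 = 576 ≡ 94 (mod 241)
9^32 ≡ 94^2 = 8836 ≡ 160 (mod 241)
9^64 ≡ 160^2 = 25600 ≡ 54 (mod 241)
9^128 ≡ 54^2 = 2916 ≡ 24 (mod 241)
240 = 128 + 64 + 32 + 16 in binary powers of 2.
So 9^240 ≡ 24 · 54 · 160 · 94 ≡ 1 (mod 241).
Since the result is 1, base 9 gives no evidence that 241 is composite.

1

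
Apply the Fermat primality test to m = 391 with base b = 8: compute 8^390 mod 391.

8^1 ≡ 8 (mod 391)
8^2 ≡ 8^2 = 64 ≡ 64 (mod 391)
8^4 ≡ 64^2 = 4096 ≡ 186 (mod 391)
8^8 ≡ 186^2 = 34596 ≡ 188 (mod 391)
8^16 ≡ 188^2 = 35344 ≡ 154 (mod 391)
8^32 ≡ 154^2 = 23716 ≡ 256 (mod 391)
8^64 ≡ 256^2 = 65536 ≡ 239 (mod 391)
8^128 ≡ 239^2 = 57121 ≡ 35 (mod 391)
8^256 ≡ 35^2 = 1225 ≡ 52 (mod 391)
390 = 256 + 128 + 4 + 2 in binary powers of 2.
So 8^390 ≡ 52 · 35 · 186 · 64 ≡ 361 (mod 391).
Since 361 ≠ 1, base 8 is a Fermat witness: 391 is composite.

361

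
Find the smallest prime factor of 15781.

43

15781 is odd.
Digit sum 22, not divisible by 3.
Ends in 1: not divisible by 5.
7: 15781 = 7·2254 + 3
11: 15781 = 11·1434 + 7
13: 15781 = 13·1213 + 12
17: 15781 = 17·928 + 5
19: 15781 = 19·830 + 11
23: 15781 = 23·686 + 3
29: 15781 = 29·544 + 5
31: 15781 = 31·509 + 2
37: 15781 = 37·426 + 19
41: 15781 = 41·384 + 37
43: 15781 = 43·367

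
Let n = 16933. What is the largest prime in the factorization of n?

16933 = 7 · 2419
2419 = 41 · 59
59 is prime.
So 16933 = 7 · 41 · 59; the largest prime factor is 59.

59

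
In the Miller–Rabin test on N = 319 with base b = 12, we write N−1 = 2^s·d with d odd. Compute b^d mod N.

133

319 − 1 = 318 = 2^1 · 159, so d = 159.
12^1 ≡ 12 (mod 319)
12^2 ≡ 12^2 = 144 ≡ 144 (mod 319)
12^4 ≡ 144^2 = 20736 ≡ 1 (mod 319)
12^8 ≡ 1^2 = 1 ≡ 1 (mod 319)
12^16 ≡ 1^2 = 1 ≡ 1 (mod 319)
12^32 ≡ 1^2 = 1 ≡ 1 (mod 319)
12^64 ≡ 1^2 = 1 ≡ 1 (mod 319)
12^128 ≡ 1^2 = 1 ≡ 1 (mod 319)
159 = 128 + 16 + 8 + 4 + 2 + 1 in binary powers of 2.
So 12^159 ≡ 1 · 1 · 1 · 1 · 144 · 12 ≡ 133 (mod 319).
Squaring chain: 133; never reaches −1, so base 12 is a Miller–Rabin witness that 319 is composite.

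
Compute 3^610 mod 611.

3^1 ≡ 3 (mod 611)
3^2 ≡ 3^2 = 9 ≡ 9 (mod 611)
3^4 ≡ 9^2 = 81 ≡ 81 (mod 611)
3^8 ≡ 81^2 = 6561 ≡ 451 (mod 611)
3^16 ≡ 451^2 = 203401 ≡ 549 (mod 611)
3^32 ≡ 549^2 = 301401 ≡ 178 (mod 611)
3^64 ≡ 178^2 = 31684 ≡ 523 (mod 611)
3^128 ≡ 523^2 = 273529 ≡ 412 (mod 611)
3^256 ≡ 412^2 = 169744 ≡ 497 (mod 611)
3^512 ≡ 497^2 = 247009 ≡ 165 (mod 611)
610 = 512 + 64 + 32 + 2 in binary powers of 2.
So 3^610 ≡ 165 · 523 · 178 · 9 ≡ 341 (mod 611).
Since 341 ≠ 1, base 3 is a Fermat witness: 611 is composite.

341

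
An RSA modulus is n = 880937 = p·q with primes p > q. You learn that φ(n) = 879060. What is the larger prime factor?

φ(n) = (p−1)(q−1) = n − (p+q) + 1, so p + q = 880937 − 879060 + 1 = 1878.
p and q are the roots of t² − 1878t + 880937 = 0.
Discriminant: 1878² − 4·880937 = 3526884 − 3523748 = 3136; √3136 = 56.
q = (1878 − 56)/2 = 911, p = (1878 + 56)/2 = 967.
Check: 911 · 967 = 880937.

967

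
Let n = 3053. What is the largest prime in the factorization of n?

3053 = 43 · 71
71 is prime.
So 3053 = 43 · 71; the largest prime factor is 71.

71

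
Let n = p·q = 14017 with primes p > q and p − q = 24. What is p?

Since p = q + 24, we have 14017 = q(q + 24), so q² + 24q − 14017 = 0.
Discriminant: 24² + 4·14017 = 576 + 56068 = 56644; √56644 = 238.
q = (−24 + 238)/2 = 107, and p = q + 24 = 131.
Check: 107 · 131 = 14017.

131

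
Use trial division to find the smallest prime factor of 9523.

9523 is odd.
Digit sum 19, not divisible by 3.
Ends in 3: not divisible by 5.
7: 9523 = 7·1360 + 3
11: 9523 = 11·865 + 8
13: 9523 = 13·732 + 7
17: 9523 = 17·560 + 3
19: 9523 = 19·501 + 4
23: 9523 = 23·414 + 1
29: 9523 = 29·328 + 11
31: 9523 = 31·307 + 6
37: 9523 = 37·257 + 14
41: 9523 = 41·232 + 11
43: 9523 = 43·221 + 20
47: 9523 = 47·202 + 29
53: 9523 = 53·179 + 36
59: 9523 = 59·161 + 24
61: 9523 = 61·156 + 7
67: 9523 = 67·142 + 9
71: 9523 = 71·134 + 9
73: 9523 = 73·130 + 33
79: 9523 = 79·120 + 43
83: 9523 = 83·114 + 61
89: 9523 = 89·107

89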